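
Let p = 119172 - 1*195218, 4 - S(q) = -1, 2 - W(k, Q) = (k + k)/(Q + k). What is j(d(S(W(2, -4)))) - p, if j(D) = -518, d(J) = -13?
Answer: 75528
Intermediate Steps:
W(k, Q) = 2 - 2*k/(Q + k) (W(k, Q) = 2 - (k + k)/(Q + k) = 2 - 2*k/(Q + k))
S(q) = 5 (S(q) = 4 - 1*(-1) = 4 + 1 = 5)
p = -76046 (p = 119172 - 195218 = -76046)
j(d(S(W(2, -4)))) - p = -518 - 1*(-76046) = -518 + 76046 = 75528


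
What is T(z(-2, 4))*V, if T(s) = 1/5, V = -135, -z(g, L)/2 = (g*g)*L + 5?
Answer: -27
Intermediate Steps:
z(g, L) = -10 - 2*L*g² (z(g, L) = -2*((g*g)*L + 5) = -2*(g²*L + 5) = -2*(L*g² + 5) = -2*(5 + L*g²) = -10 - 2*L*g²)
T(s) = ⅕ (T(s) = 1*(⅕) = ⅕)
T(z(-2, 4))*V = (⅕)*(-135) = -27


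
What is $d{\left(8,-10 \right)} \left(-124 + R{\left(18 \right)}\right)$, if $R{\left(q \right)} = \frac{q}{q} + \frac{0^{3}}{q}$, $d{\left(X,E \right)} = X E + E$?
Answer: $11070$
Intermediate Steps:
$d{\left(X,E \right)} = E + E X$ ($d{\left(X,E \right)} = E X + E = E + E X$)
$R{\left(q \right)} = 1$ ($R{\left(q \right)} = 1 + \frac{0}{q} = 1 + 0 = 1$)
$d{\left(8,-10 \right)} \left(-124 + R{\left(18 \right)}\right) = - 10 \left(1 + 8\right) \left(-124 + 1\right) = \left(-10\right) 9 \left(-123\right) = \left(-90\right) \left(-123\right) = 11070$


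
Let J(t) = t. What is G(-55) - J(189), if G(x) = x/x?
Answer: -188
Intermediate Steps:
G(x) = 1
G(-55) - J(189) = 1 - 1*189 = 1 - 189 = -188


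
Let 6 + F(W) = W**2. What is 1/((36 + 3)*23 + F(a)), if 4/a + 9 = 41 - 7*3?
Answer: 121/107827 ≈ 0.0011222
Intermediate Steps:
a = 4/11 (a = 4/(-9 + (41 - 7*3)) = 4/(-9 + (41 - 21)) = 4/(-9 + 20) = 4/11 ≈ 0.36364)
F(W) = -6 + W**2
1/((36 + 3)*23 + F(a)) = 1/((36 + 3)*23 + (-6 + (4/11)**2)) = 1/(39*23 + (-6 + 16/121)) = 1/(897 - 710/121) = 1/(107827/121) = 121/107827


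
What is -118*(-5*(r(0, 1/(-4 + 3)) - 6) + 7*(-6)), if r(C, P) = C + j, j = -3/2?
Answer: 531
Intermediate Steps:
j = -3/2 (j = -3*1/2 = -3/2 ≈ -1.5000)
r(C, P) = -3/2 + C (r(C, P) = C - 3/2 = -3/2 + C)
-118*(-5*(r(0, 1/(-4 + 3)) - 6) + 7*(-6)) = -118*(-5*((-3/2 + 0) - 6) + 7*(-6)) = -118*(-5*(-3/2 - 6) - 42) = -118*(-5*(-15/2) - 42) = -118*(75/2 - 42) = -118*(-9/2) = 531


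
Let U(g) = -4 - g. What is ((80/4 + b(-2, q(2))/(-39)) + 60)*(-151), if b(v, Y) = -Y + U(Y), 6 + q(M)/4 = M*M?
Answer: -156436/13 ≈ -12034.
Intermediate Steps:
q(M) = -24 + 4*M**2 (q(M) = -24 + 4*(M*M) = -24 + 4*M**2)
b(v, Y) = -4 - 2*Y (b(v, Y) = -Y + (-4 - Y) = -4 - 2*Y)
((80/4 + b(-2, q(2))/(-39)) + 60)*(-151) = ((80/4 + (-4 - 2*(-24 + 4*2**2))/(-39)) + 60)*(-151) = ((80*(1/4) + (-4 - 2*(-24 + 4*4))*(-1/39)) + 60)*(-151) = ((20 + (-4 - 2*(-24 + 16))*(-1/39)) + 60)*(-151) = ((20 + (-4 - 2*(-8))*(-1/39)) + 60)*(-151) = ((20 + (-4 + 16)*(-1/39)) + 60)*(-151) = ((20 + 12*(-1/39)) + 60)*(-151) = ((20 - 4/13) + 60)*(-151) = (256/13 + 60)*(-151) = (1036/13)*(-151) = -156436/13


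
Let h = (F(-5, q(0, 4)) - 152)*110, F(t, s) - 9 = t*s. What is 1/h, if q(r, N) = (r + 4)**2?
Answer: -1/24530 ≈ -4.0766e-5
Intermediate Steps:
q(r, N) = (4 + r)**2
F(t, s) = 9 + s*t (F(t, s) = 9 + t*s = 9 + s*t)
h = -24530 (h = ((9 + (4 + 0)**2*(-5)) - 152)*110 = ((9 + 4**2*(-5)) - 152)*110 = ((9 + 16*(-5)) - 152)*110 = ((9 - 80) - 152)*110 = (-71 - 152)*110 = -223*110 = -24530)
1/h = 1/(-24530) = -1/24530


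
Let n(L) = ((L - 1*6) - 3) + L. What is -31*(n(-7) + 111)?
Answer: -2728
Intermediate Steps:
n(L) = -9 + 2*L (n(L) = ((L - 6) - 3) + L = ((-6 + L) - 3) + L = (-9 + L) + L = -9 + 2*L)
-31*(n(-7) + 111) = -31*((-9 + 2*(-7)) + 111) = -31*((-9 - 14) + 111) = -31*(-23 + 111) = -31*88 = -2728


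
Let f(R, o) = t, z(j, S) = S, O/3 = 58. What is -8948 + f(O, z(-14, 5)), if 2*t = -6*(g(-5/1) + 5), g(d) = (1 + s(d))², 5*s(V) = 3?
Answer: -224267/25 ≈ -8970.7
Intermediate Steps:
O = 174 (O = 3*58 = 174)
s(V) = ⅗ (s(V) = (⅕)*3 = ⅗)
g(d) = 64/25 (g(d) = (1 + ⅗)² = (8/5)² = 64/25)
t = -567/25 (t = (-6*(64/25 + 5))/2 = (-6*189/25)/2 = (½)*(-1134/25) = -567/25 ≈ -22.680)
f(R, o) = -567/25
-8948 + f(O, z(-14, 5)) = -8948 - 567/25 = -224267/25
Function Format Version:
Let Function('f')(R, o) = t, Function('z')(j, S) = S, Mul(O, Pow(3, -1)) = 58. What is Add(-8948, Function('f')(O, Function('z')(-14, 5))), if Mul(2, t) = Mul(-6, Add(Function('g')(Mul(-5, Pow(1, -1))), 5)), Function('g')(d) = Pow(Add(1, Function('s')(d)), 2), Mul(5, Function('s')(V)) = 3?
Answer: Rational(-224267, 25) ≈ -8970.7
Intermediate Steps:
O = 174 (O = Mul(3, 58) = 174)
Function('s')(V) = Rational(3, 5) (Function('s')(V) = Mul(Rational(1, 5), 3) = Rational(3, 5))
Function('g')(d) = Rational(64, 25) (Function('g')(d) = Pow(Add(1, Rational(3, 5)), 2) = Pow(Rational(8, 5), 2) = Rational(64, 25))
t = Rational(-567, 25) (t = Mul(Rational(1, 2), Mul(-6, Add(Rational(64, 25), 5))) = Mul(Rational(1, 2), Mul(-6, Rational(189, 25))) = Mul(Rational(1, 2), Rational(-1134, 25)) = Rational(-567, 25) ≈ -22.680)
Function('f')(R, o) = Rational(-567, 25)
Add(-8948, Function('f')(O, Function('z')(-14, 5))) = Add(-8948, Rational(-567, 25)) = Rational(-224267, 25)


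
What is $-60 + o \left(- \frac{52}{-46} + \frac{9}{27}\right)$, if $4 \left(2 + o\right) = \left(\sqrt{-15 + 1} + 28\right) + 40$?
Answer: $- \frac{875}{23} + \frac{101 i \sqrt{14}}{276} \approx -38.043 + 1.3692 i$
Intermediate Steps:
$o = 15 + \frac{i \sqrt{14}}{4}$ ($o = -2 + \frac{\left(\sqrt{-15 + 1} + 28\right) + 40}{4} = -2 + \frac{\left(\sqrt{-14} + 28\right) + 40}{4} = -2 + \frac{\left(i \sqrt{14} + 28\right) + 40}{4} = -2 + \frac{\left(28 + i \sqrt{14}\right) + 40}{4} = -2 + \frac{68 + i \sqrt{14}}{4} = -2 + \left(17 + \frac{i \sqrt{14}}{4}\right) = 15 + \frac{i \sqrt{14}}{4} \approx 15.0 + 0.93541 i$)
$-60 + o \left(- \frac{52}{-46} + \frac{9}{27}\right) = -60 + \left(15 + \frac{i \sqrt{14}}{4}\right) \left(- \frac{52}{-46} + \frac{9}{27}\right) = -60 + \left(15 + \frac{i \sqrt{14}}{4}\right) \left(\left(-52\right) \left(- \frac{1}{46}\right) + 9 \cdot \frac{1}{27}\right) = -60 + \left(15 + \frac{i \sqrt{14}}{4}\right) \left(\frac{26}{23} + \frac{1}{3}\right) = -60 + \left(15 + \frac{i \sqrt{14}}{4}\right) \frac{101}{69} = -60 + \left(\frac{505}{23} + \frac{101 i \sqrt{14}}{276}\right) = - \frac{875}{23} + \frac{101 i \sqrt{14}}{276}$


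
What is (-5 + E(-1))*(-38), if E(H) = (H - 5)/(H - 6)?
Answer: 1102/7 ≈ 157.43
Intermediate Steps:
E(H) = (-5 + H)/(-6 + H)
(-5 + E(-1))*(-38) = (-5 + (-5 - 1)/(-6 - 1))*(-38) = (-5 - 6/(-7))*(-38) = (-5 - ⅐*(-6))*(-38) = (-5 + 6/7)*(-38) = -29/7*(-38) = 1102/7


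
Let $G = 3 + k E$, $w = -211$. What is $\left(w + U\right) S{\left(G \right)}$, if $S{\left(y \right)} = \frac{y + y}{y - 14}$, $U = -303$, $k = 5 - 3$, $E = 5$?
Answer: $13364$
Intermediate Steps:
$k = 2$
$G = 13$ ($G = 3 + 2 \cdot 5 = 3 + 10 = 13$)
$S{\left(y \right)} = \frac{2 y}{-14 + y}$
$\left(w + U\right) S{\left(G \right)} = \left(-211 - 303\right) 2 \cdot 13 \frac{1}{-14 + 13} = - 514 \cdot 2 \cdot 13 \frac{1}{-1} = - 514 \cdot 2 \cdot 13 \left(-1\right) = \left(-514\right) \left(-26\right) = 13364$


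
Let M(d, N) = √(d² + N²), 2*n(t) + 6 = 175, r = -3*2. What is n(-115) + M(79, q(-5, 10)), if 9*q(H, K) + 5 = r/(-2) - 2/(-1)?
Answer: 327/2 ≈ 163.50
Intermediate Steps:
r = -6
n(t) = 169/2 (n(t) = -3 + (½)*175 = -3 + 175/2 = 169/2)
q(H, K) = 0 (q(H, K) = -5/9 + (-6/(-2) - 2/(-1))/9 = -5/9 + (-6*(-½) - 2*(-1))/9 = -5/9 + (3 + 2)/9 = -5/9 + (⅑)*5 = -5/9 + 5/9 = 0)
M(d, N) = √(N² + d²)
n(-115) + M(79, q(-5, 10)) = 169/2 + √(0² + 79²) = 169/2 + √(0 + 6241) = 169/2 + √6241 = 169/2 + 79 = 327/2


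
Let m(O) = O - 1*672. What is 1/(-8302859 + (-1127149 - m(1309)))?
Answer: -1/9430645 ≈ -1.0604e-7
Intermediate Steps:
m(O) = -672 + O (m(O) = O - 672 = -672 + O)
1/(-8302859 + (-1127149 - m(1309))) = 1/(-8302859 + (-1127149 - (-672 + 1309))) = 1/(-8302859 + (-1127149 - 1*637)) = 1/(-8302859 + (-1127149 - 637)) = 1/(-8302859 - 1127786) = 1/(-9430645) = -1/9430645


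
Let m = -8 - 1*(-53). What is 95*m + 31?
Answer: 4306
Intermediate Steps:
m = 45 (m = -8 + 53 = 45)
95*m + 31 = 95*45 + 31 = 4275 + 31 = 4306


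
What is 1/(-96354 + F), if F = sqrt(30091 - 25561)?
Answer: -16059/1547348131 - sqrt(4530)/9284088786 ≈ -1.0386e-5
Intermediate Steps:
F = sqrt(4530) ≈ 67.305
1/(-96354 + F) = 1/(-96354 + sqrt(4530))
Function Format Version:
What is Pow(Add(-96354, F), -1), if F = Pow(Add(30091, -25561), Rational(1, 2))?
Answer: Add(Rational(-16059, 1547348131), Mul(Rational(-1, 9284088786), Pow(4530, Rational(1, 2)))) ≈ -1.0386e-5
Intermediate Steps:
F = Pow(4530, Rational(1, 2)) ≈ 67.305
Pow(Add(-96354, F), -1) = Pow(Add(-96354, Pow(4530, Rational(1, 2))), -1)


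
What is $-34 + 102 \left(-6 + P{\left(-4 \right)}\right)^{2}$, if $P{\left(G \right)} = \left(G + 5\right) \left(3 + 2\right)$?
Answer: $68$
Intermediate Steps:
$P{\left(G \right)} = 25 + 5 G$ ($P{\left(G \right)} = \left(5 + G\right) 5 = 25 + 5 G$)
$-34 + 102 \left(-6 + P{\left(-4 \right)}\right)^{2} = -34 + 102 \left(-6 + \left(25 + 5 \left(-4\right)\right)\right)^{2} = -34 + 102 \left(-6 + \left(25 - 20\right)\right)^{2} = -34 + 102 \left(-6 + 5\right)^{2} = -34 + 102 \left(-1\right)^{2} = -34 + 102 \cdot 1 = -34 + 102 = 68$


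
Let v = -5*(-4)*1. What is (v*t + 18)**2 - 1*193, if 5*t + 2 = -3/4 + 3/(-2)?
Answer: -192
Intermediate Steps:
t = -17/20 (t = -2/5 + (-3/4 + 3/(-2))/5 = -2/5 + (-3*1/4 + 3*(-1/2))/5 = -2/5 + (-3/4 - 3/2)/5 = -2/5 + (1/5)*(-9/4) = -2/5 - 9/20 = -17/20 ≈ -0.85000)
v = 20 (v = 20*1 = 20)
(v*t + 18)**2 - 1*193 = (20*(-17/20) + 18)**2 - 1*193 = (-17 + 18)**2 - 193 = 1**2 - 193 = 1 - 193 = -192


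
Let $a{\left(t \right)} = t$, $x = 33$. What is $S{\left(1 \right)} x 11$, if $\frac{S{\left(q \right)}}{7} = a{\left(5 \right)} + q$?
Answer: $15246$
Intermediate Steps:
$S{\left(q \right)} = 35 + 7 q$ ($S{\left(q \right)} = 7 \left(5 + q\right) = 35 + 7 q$)
$S{\left(1 \right)} x 11 = \left(35 + 7 \cdot 1\right) 33 \cdot 11 = \left(35 + 7\right) 33 \cdot 11 = 42 \cdot 33 \cdot 11 = 1386 \cdot 11 = 15246$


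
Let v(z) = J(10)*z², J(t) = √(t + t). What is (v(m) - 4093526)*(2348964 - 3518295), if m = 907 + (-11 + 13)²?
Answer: 4786686851106 - 1940904705702*√5 ≈ 4.4669e+11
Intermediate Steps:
J(t) = √2*√t (J(t) = √(2*t) = √2*√t)
m = 911 (m = 907 + 2² = 907 + 4 = 911)
v(z) = 2*√5*z² (v(z) = (√2*√10)*z² = (2*√5)*z² = 2*√5*z²)
(v(m) - 4093526)*(2348964 - 3518295) = (2*√5*911² - 4093526)*(2348964 - 3518295) = (2*√5*829921 - 4093526)*(-1169331) = (1659842*√5 - 4093526)*(-1169331) = (-4093526 + 1659842*√5)*(-1169331) = 4786686851106 - 1940904705702*√5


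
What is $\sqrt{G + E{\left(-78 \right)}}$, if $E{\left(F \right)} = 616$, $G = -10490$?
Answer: $i \sqrt{9874} \approx 99.368 i$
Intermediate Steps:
$\sqrt{G + E{\left(-78 \right)}} = \sqrt{-10490 + 616} = \sqrt{-9874} = i \sqrt{9874}$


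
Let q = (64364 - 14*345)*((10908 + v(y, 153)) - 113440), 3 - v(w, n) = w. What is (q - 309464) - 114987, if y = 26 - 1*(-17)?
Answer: -6106945899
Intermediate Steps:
y = 43 (y = 26 + 17 = 43)
v(w, n) = 3 - w
q = -6106521448 (q = (64364 - 14*345)*((10908 + (3 - 1*43)) - 113440) = (64364 - 4830)*((10908 + (3 - 43)) - 113440) = 59534*((10908 - 40) - 113440) = 59534*(10868 - 113440) = 59534*(-102572) = -6106521448)
(q - 309464) - 114987 = (-6106521448 - 309464) - 114987 = -6106830912 - 114987 = -6106945899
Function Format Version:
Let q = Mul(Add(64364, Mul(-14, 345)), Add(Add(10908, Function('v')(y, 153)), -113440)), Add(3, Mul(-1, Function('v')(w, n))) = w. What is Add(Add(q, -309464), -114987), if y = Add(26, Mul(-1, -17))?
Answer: -6106945899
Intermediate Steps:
y = 43 (y = Add(26, 17) = 43)
Function('v')(w, n) = Add(3, Mul(-1, w))
q = -6106521448 (q = Mul(Add(64364, Mul(-14, 345)), Add(Add(10908, Add(3, Mul(-1, 43))), -113440)) = Mul(Add(64364, -4830), Add(Add(10908, Add(3, -43)), -113440)) = Mul(59534, Add(Add(10908, -40), -113440)) = Mul(59534, Add(10868, -113440)) = Mul(59534, -102572) = -6106521448)
Add(Add(q, -309464), -114987) = Add(Add(-6106521448, -309464), -114987) = Add(-6106830912, -114987) = -6106945899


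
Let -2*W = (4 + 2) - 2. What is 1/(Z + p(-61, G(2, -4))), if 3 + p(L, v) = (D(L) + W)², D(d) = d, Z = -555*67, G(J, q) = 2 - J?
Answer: -1/33219 ≈ -3.0103e-5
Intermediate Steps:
Z = -37185
W = -2 (W = -((4 + 2) - 2)/2 = -(6 - 2)/2 = -½*4 = -2)
p(L, v) = -3 + (-2 + L)² (p(L, v) = -3 + (L - 2)² = -3 + (-2 + L)²)
1/(Z + p(-61, G(2, -4))) = 1/(-37185 + (-3 + (-2 - 61)²)) = 1/(-37185 + (-3 + (-63)²)) = 1/(-37185 + (-3 + 3969)) = 1/(-37185 + 3966) = 1/(-33219) = -1/33219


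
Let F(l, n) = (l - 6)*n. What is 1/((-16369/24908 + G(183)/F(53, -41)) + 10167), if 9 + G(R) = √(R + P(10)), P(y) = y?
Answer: 23421035560714088596/238106386133892449788209 + 1195527110128*√193/238106386133892449788209 ≈ 9.8364e-5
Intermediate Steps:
F(l, n) = n*(-6 + l) (F(l, n) = (-6 + l)*n = n*(-6 + l))
G(R) = -9 + √(10 + R) (G(R) = -9 + √(R + 10) = -9 + √(10 + R))
1/((-16369/24908 + G(183)/F(53, -41)) + 10167) = 1/((-16369/24908 + (-9 + √(10 + 183))/((-41*(-6 + 53)))) + 10167) = 1/((-16369*1/24908 + (-9 + √193)/((-41*47))) + 10167) = 1/((-16369/24908 + (-9 + √193)/(-1927)) + 10167) = 1/((-16369/24908 + (-9 + √193)*(-1/1927)) + 10167) = 1/((-16369/24908 + (9/1927 - √193/1927)) + 10167) = 1/((-31318891/47997716 - √193/1927) + 10167) = 1/(487961459681/47997716 - √193/1927)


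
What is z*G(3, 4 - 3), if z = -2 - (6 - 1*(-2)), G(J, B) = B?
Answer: -10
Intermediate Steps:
z = -10 (z = -2 - (6 + 2) = -2 - 1*8 = -2 - 8 = -10)
z*G(3, 4 - 3) = -10*(4 - 3) = -10*1 = -10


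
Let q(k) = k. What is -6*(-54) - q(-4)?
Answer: 328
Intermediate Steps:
-6*(-54) - q(-4) = -6*(-54) - 1*(-4) = 324 + 4 = 328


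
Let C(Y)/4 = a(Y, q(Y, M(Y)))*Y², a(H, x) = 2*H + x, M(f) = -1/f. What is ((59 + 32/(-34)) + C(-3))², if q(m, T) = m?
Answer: 20439441/289 ≈ 70725.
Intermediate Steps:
a(H, x) = x + 2*H
C(Y) = 12*Y³ (C(Y) = 4*((Y + 2*Y)*Y²) = 4*((3*Y)*Y²) = 4*(3*Y³) = 12*Y³)
((59 + 32/(-34)) + C(-3))² = ((59 + 32/(-34)) + 12*(-3)³)² = ((59 + 32*(-1/34)) + 12*(-27))² = ((59 - 16/17) - 324)² = (987/17 - 324)² = (-4521/17)² = 20439441/289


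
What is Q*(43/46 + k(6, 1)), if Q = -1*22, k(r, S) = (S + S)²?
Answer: -2497/23 ≈ -108.57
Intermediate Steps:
k(r, S) = 4*S² (k(r, S) = (2*S)² = 4*S²)
Q = -22
Q*(43/46 + k(6, 1)) = -22*(43/46 + 4*1²) = -22*(43*(1/46) + 4*1) = -22*(43/46 + 4) = -22*227/46 = -2497/23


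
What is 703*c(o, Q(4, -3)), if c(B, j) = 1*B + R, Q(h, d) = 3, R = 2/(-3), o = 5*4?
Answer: 40774/3 ≈ 13591.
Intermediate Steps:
o = 20
R = -2/3 (R = 2*(-1/3) = -2/3 ≈ -0.66667)
c(B, j) = -2/3 + B (c(B, j) = 1*B - 2/3 = B - 2/3 = -2/3 + B)
703*c(o, Q(4, -3)) = 703*(-2/3 + 20) = 703*(58/3) = 40774/3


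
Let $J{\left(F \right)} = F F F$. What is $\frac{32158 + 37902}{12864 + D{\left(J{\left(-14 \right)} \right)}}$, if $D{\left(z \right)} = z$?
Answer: $\frac{3503}{506} \approx 6.9229$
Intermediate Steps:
$J{\left(F \right)} = F^{3}$ ($J{\left(F \right)} = F^{2} F = F^{3}$)
$\frac{32158 + 37902}{12864 + D{\left(J{\left(-14 \right)} \right)}} = \frac{32158 + 37902}{12864 + \left(-14\right)^{3}} = \frac{70060}{12864 - 2744} = \frac{70060}{10120} = 70060 \cdot \frac{1}{10120} = \frac{3503}{506}$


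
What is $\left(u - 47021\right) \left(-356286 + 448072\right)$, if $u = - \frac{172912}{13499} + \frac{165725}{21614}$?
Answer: $- \frac{629683830637037007}{145883693} \approx -4.3163 \cdot 10^{9}$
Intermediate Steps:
$u = - \frac{1500198193}{291767386}$ ($u = \left(-172912\right) \frac{1}{13499} + 165725 \cdot \frac{1}{21614} = - \frac{172912}{13499} + \frac{165725}{21614} = - \frac{1500198193}{291767386} \approx -5.1418$)
$\left(u - 47021\right) \left(-356286 + 448072\right) = \left(- \frac{1500198193}{291767386} - 47021\right) \left(-356286 + 448072\right) = \left(- \frac{1500198193}{291767386} - 47021\right) 91786 = \left(- \frac{13720694455299}{291767386}\right) 91786 = - \frac{629683830637037007}{145883693}$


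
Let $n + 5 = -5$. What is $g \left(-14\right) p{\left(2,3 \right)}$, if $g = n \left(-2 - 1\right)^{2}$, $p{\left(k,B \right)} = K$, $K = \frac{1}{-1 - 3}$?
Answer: $-315$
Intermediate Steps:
$K = - \frac{1}{4}$ ($K = \frac{1}{-4} = - \frac{1}{4} \approx -0.25$)
$p{\left(k,B \right)} = - \frac{1}{4}$
$n = -10$ ($n = -5 - 5 = -10$)
$g = -90$ ($g = - 10 \left(-2 - 1\right)^{2} = - 10 \left(-3\right)^{2} = \left(-10\right) 9 = -90$)
$g \left(-14\right) p{\left(2,3 \right)} = \left(-90\right) \left(-14\right) \left(- \frac{1}{4}\right) = 1260 \left(- \frac{1}{4}\right) = -315$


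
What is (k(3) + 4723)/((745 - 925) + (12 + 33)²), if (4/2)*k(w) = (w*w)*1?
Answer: 1891/738 ≈ 2.5623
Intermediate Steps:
k(w) = w²/2 (k(w) = ((w*w)*1)/2 = (w²*1)/2 = w²/2)
(k(3) + 4723)/((745 - 925) + (12 + 33)²) = ((½)*3² + 4723)/((745 - 925) + (12 + 33)²) = ((½)*9 + 4723)/(-180 + 45²) = (9/2 + 4723)/(-180 + 2025) = (9455/2)/1845 = (9455/2)*(1/1845) = 1891/738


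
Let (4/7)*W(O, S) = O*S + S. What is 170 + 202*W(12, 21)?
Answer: 193351/2 ≈ 96676.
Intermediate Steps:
W(O, S) = 7*S/4 + 7*O*S/4 (W(O, S) = 7*(O*S + S)/4 = 7*(S + O*S)/4 = 7*S/4 + 7*O*S/4)
170 + 202*W(12, 21) = 170 + 202*((7/4)*21*(1 + 12)) = 170 + 202*((7/4)*21*13) = 170 + 202*(1911/4) = 170 + 193011/2 = 193351/2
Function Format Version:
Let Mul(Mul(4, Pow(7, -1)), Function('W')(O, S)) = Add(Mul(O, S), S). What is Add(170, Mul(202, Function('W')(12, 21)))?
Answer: Rational(193351, 2) ≈ 96676.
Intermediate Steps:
Function('W')(O, S) = Add(Mul(Rational(7, 4), S), Mul(Rational(7, 4), O, S)) (Function('W')(O, S) = Mul(Rational(7, 4), Add(Mul(O, S), S)) = Mul(Rational(7, 4), Add(S, Mul(O, S))) = Add(Mul(Rational(7, 4), S), Mul(Rational(7, 4), O, S)))
Add(170, Mul(202, Function('W')(12, 21))) = Add(170, Mul(202, Mul(Rational(7, 4), 21, Add(1, 12)))) = Add(170, Mul(202, Mul(Rational(7, 4), 21, 13))) = Add(170, Mul(202, Rational(1911, 4))) = Add(170, Rational(193011, 2)) = Rational(193351, 2)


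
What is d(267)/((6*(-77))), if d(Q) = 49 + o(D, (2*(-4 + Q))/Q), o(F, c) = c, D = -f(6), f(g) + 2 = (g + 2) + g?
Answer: -13609/123354 ≈ -0.11032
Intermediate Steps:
f(g) = 2*g (f(g) = -2 + ((g + 2) + g) = -2 + ((2 + g) + g) = -2 + (2 + 2*g) = 2*g)
D = -12 (D = -2*6 = -1*12 = -12)
d(Q) = 49 + (-8 + 2*Q)/Q (d(Q) = 49 + (2*(-4 + Q))/Q = 49 + (-8 + 2*Q)/Q)
d(267)/((6*(-77))) = (51 - 8/267)/((6*(-77))) = (51 - 8*1/267)/(-462) = (51 - 8/267)*(-1/462) = (13609/267)*(-1/462) = -13609/123354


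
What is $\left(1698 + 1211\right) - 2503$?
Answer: $406$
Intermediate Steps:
$\left(1698 + 1211\right) - 2503 = 2909 - 2503 = 406$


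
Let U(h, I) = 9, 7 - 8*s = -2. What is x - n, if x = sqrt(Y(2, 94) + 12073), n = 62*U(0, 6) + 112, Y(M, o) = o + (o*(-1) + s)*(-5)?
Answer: -670 + sqrt(202102)/4 ≈ -557.61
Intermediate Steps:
s = 9/8 (s = 7/8 - 1/8*(-2) = 7/8 + 1/4 = 9/8 ≈ 1.1250)
Y(M, o) = -45/8 + 6*o (Y(M, o) = o + (o*(-1) + 9/8)*(-5) = o + (-o + 9/8)*(-5) = o + (9/8 - o)*(-5) = o + (-45/8 + 5*o) = -45/8 + 6*o)
n = 670 (n = 62*9 + 112 = 558 + 112 = 670)
x = sqrt(202102)/4 (x = sqrt((-45/8 + 6*94) + 12073) = sqrt((-45/8 + 564) + 12073) = sqrt(4467/8 + 12073) = sqrt(101051/8) = sqrt(202102)/4 ≈ 112.39)
x - n = sqrt(202102)/4 - 1*670 = sqrt(202102)/4 - 670 = -670 + sqrt(202102)/4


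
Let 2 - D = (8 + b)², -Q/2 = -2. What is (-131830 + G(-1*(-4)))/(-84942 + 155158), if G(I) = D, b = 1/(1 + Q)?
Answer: -3297381/1755400 ≈ -1.8784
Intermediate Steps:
Q = 4 (Q = -2*(-2) = 4)
b = ⅕ (b = 1/(1 + 4) = 1/5 = ⅕ ≈ 0.20000)
D = -1631/25 (D = 2 - (8 + ⅕)² = 2 - (41/5)² = 2 - 1*1681/25 = 2 - 1681/25 = -1631/25 ≈ -65.240)
G(I) = -1631/25
(-131830 + G(-1*(-4)))/(-84942 + 155158) = (-131830 - 1631/25)/(-84942 + 155158) = -3297381/25/70216 = -3297381/25*1/70216 = -3297381/1755400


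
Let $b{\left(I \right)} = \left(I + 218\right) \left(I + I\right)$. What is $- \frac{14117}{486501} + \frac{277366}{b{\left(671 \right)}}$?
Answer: $\frac{59048359460}{290207090019} \approx 0.20347$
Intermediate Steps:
$b{\left(I \right)} = 2 I \left(218 + I\right)$ ($b{\left(I \right)} = \left(218 + I\right) 2 I = 2 I \left(218 + I\right)$)
$- \frac{14117}{486501} + \frac{277366}{b{\left(671 \right)}} = - \frac{14117}{486501} + \frac{277366}{2 \cdot 671 \left(218 + 671\right)} = \left(-14117\right) \frac{1}{486501} + \frac{277366}{2 \cdot 671 \cdot 889} = - \frac{14117}{486501} + \frac{277366}{1193038} = - \frac{14117}{486501} + 277366 \cdot \frac{1}{1193038} = - \frac{14117}{486501} + \frac{138683}{596519} = \frac{59048359460}{290207090019}$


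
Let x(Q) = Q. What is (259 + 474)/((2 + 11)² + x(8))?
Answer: 733/177 ≈ 4.1412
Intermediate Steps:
(259 + 474)/((2 + 11)² + x(8)) = (259 + 474)/((2 + 11)² + 8) = 733/(13² + 8) = 733/(169 + 8) = 733/177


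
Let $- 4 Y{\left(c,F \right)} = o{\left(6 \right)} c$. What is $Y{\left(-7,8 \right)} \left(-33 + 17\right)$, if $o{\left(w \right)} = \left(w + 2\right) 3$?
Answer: $-672$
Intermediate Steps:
$o{\left(w \right)} = 6 + 3 w$ ($o{\left(w \right)} = \left(2 + w\right) 3 = 6 + 3 w$)
$Y{\left(c,F \right)} = - 6 c$ ($Y{\left(c,F \right)} = - \frac{\left(6 + 3 \cdot 6\right) c}{4} = - \frac{\left(6 + 18\right) c}{4} = - \frac{24 c}{4} = - 6 c$)
$Y{\left(-7,8 \right)} \left(-33 + 17\right) = \left(-6\right) \left(-7\right) \left(-33 + 17\right) = 42 \left(-16\right) = -672$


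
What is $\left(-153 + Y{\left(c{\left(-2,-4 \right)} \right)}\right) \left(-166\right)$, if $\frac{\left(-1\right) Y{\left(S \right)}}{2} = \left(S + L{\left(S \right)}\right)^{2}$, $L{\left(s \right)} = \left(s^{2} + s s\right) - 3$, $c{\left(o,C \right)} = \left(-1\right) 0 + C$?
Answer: $232898$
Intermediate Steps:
$c{\left(o,C \right)} = C$ ($c{\left(o,C \right)} = 0 + C = C$)
$L{\left(s \right)} = -3 + 2 s^{2}$ ($L{\left(s \right)} = \left(s^{2} + s^{2}\right) - 3 = 2 s^{2} - 3 = -3 + 2 s^{2}$)
$Y{\left(S \right)} = - 2 \left(-3 + S + 2 S^{2}\right)^{2}$ ($Y{\left(S \right)} = - 2 \left(S + \left(-3 + 2 S^{2}\right)\right)^{2} = - 2 \left(-3 + S + 2 S^{2}\right)^{2}$)
$\left(-153 + Y{\left(c{\left(-2,-4 \right)} \right)}\right) \left(-166\right) = \left(-153 - 2 \left(-3 - 4 + 2 \left(-4\right)^{2}\right)^{2}\right) \left(-166\right) = \left(-153 - 2 \left(-3 - 4 + 2 \cdot 16\right)^{2}\right) \left(-166\right) = \left(-153 - 2 \left(-3 - 4 + 32\right)^{2}\right) \left(-166\right) = \left(-153 - 2 \cdot 25^{2}\right) \left(-166\right) = \left(-153 - 1250\right) \left(-166\right) = \left(-1403\right) \left(-166\right) = 232898$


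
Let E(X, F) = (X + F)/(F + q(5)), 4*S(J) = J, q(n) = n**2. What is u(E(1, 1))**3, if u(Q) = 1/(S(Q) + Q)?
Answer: 140608/125 ≈ 1124.9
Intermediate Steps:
S(J) = J/4
E(X, F) = (F + X)/(25 + F) (E(X, F) = (X + F)/(F + 5**2) = (F + X)/(F + 25) = (F + X)/(25 + F))
u(Q) = 4/(5*Q) (u(Q) = 1/(Q/4 + Q) = 1/(5*Q/4) = 4/(5*Q))
u(E(1, 1))**3 = (4/(5*(((1 + 1)/(25 + 1)))))**3 = (4/(5*((2/26))))**3 = (4/(5*(((1/26)*2))))**3 = (4/(5*(1/13)))**3 = ((4/5)*13)**3 = (52/5)**3 = 140608/125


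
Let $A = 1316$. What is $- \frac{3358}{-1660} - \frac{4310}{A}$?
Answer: $- \frac{170967}{136535} \approx -1.2522$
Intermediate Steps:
$- \frac{3358}{-1660} - \frac{4310}{A} = - \frac{3358}{-1660} - \frac{4310}{1316} = \left(-3358\right) \left(- \frac{1}{1660}\right) - \frac{2155}{658} = \frac{1679}{830} - \frac{2155}{658} = - \frac{170967}{136535}$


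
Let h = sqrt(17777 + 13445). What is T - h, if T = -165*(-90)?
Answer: 14850 - sqrt(31222) ≈ 14673.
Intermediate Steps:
h = sqrt(31222) ≈ 176.70
T = 14850
T - h = 14850 - sqrt(31222)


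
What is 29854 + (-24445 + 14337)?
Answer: 19746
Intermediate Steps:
29854 + (-24445 + 14337) = 29854 - 10108 = 19746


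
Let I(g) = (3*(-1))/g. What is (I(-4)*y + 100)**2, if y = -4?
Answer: 9409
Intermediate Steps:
I(g) = -3/g
(I(-4)*y + 100)**2 = (-3/(-4)*(-4) + 100)**2 = (-3*(-1/4)*(-4) + 100)**2 = ((3/4)*(-4) + 100)**2 = (-3 + 100)**2 = 97**2 = 9409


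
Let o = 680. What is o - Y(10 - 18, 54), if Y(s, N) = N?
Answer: 626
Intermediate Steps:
o - Y(10 - 18, 54) = 680 - 1*54 = 680 - 54 = 626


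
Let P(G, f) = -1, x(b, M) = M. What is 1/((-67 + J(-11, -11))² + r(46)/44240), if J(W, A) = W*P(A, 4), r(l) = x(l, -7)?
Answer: 6320/19819519 ≈ 0.00031888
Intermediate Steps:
r(l) = -7
J(W, A) = -W (J(W, A) = W*(-1) = -W)
1/((-67 + J(-11, -11))² + r(46)/44240) = 1/((-67 - 1*(-11))² - 7/44240) = 1/((-67 + 11)² - 7*1/44240) = 1/((-56)² - 1/6320) = 1/(3136 - 1/6320) = 1/(19819519/6320) = 6320/19819519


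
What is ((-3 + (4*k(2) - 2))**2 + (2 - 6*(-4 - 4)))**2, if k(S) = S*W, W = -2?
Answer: 241081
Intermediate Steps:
k(S) = -2*S (k(S) = S*(-2) = -2*S)
((-3 + (4*k(2) - 2))**2 + (2 - 6*(-4 - 4)))**2 = ((-3 + (4*(-2*2) - 2))**2 + (2 - 6*(-4 - 4)))**2 = ((-3 + (4*(-4) - 2))**2 + (2 - 6*(-8)))**2 = ((-3 + (-16 - 2))**2 + (2 + 48))**2 = ((-3 - 18)**2 + 50)**2 = ((-21)**2 + 50)**2 = (441 + 50)**2 = 491**2 = 241081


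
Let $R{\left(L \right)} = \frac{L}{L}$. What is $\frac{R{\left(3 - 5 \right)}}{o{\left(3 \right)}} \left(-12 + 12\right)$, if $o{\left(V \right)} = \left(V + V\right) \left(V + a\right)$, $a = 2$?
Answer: $0$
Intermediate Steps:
$R{\left(L \right)} = 1$
$o{\left(V \right)} = 2 V \left(2 + V\right)$ ($o{\left(V \right)} = \left(V + V\right) \left(V + 2\right) = 2 V \left(2 + V\right)$)
$\frac{R{\left(3 - 5 \right)}}{o{\left(3 \right)}} \left(-12 + 12\right) = 1 \frac{1}{2 \cdot 3 \left(2 + 3\right)} \left(-12 + 12\right) = 1 \frac{1}{2 \cdot 3 \cdot 5} \cdot 0 = 1 \cdot \frac{1}{30} \cdot 0 = \frac{1}{30} \cdot 0 = 0$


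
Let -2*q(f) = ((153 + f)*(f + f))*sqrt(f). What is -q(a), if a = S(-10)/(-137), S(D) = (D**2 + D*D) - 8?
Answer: -31901184*I*sqrt(411)/2571353 ≈ -251.52*I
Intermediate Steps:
S(D) = -8 + 2*D**2 (S(D) = (D**2 + D**2) - 8 = 2*D**2 - 8 = -8 + 2*D**2)
a = -192/137 (a = (-8 + 2*(-10)**2)/(-137) = (-8 + 2*100)*(-1/137) = (-8 + 200)*(-1/137) = 192*(-1/137) = -192/137 ≈ -1.4015)
q(f) = -f**(3/2)*(153 + f) (q(f) = -(153 + f)*(f + f)*sqrt(f)/2 = -(153 + f)*(2*f)*sqrt(f)/2 = -2*f*(153 + f)*sqrt(f)/2 = -f**(3/2)*(153 + f))
-q(a) = -(-192/137)**(3/2)*(-153 - 1*(-192/137)) = -(-1536*I*sqrt(411)/18769)*(-153 + 192/137) = -(-1536*I*sqrt(411)/18769)*(-20769)/137 = -31901184*I*sqrt(411)/2571353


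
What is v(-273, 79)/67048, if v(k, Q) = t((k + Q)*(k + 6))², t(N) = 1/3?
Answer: 1/603432 ≈ 1.6572e-6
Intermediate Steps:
t(N) = ⅓
v(k, Q) = ⅑ (v(k, Q) = (⅓)² = ⅑)
v(-273, 79)/67048 = (⅑)/67048 = (⅑)*(1/67048) = 1/603432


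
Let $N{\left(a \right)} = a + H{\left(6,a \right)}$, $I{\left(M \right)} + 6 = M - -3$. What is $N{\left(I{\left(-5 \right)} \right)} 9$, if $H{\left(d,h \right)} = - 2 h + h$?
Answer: $0$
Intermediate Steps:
$I{\left(M \right)} = -3 + M$ ($I{\left(M \right)} = -6 + \left(M - -3\right) = -6 + \left(M + 3\right) = -6 + \left(3 + M\right) = -3 + M$)
$H{\left(d,h \right)} = - h$
$N{\left(a \right)} = 0$ ($N{\left(a \right)} = a - a = 0$)
$N{\left(I{\left(-5 \right)} \right)} 9 = 0 \cdot 9 = 0$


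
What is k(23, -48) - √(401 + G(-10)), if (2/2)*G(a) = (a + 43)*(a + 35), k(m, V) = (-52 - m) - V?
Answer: -27 - √1226 ≈ -62.014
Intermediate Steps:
k(m, V) = -52 - V - m
G(a) = (35 + a)*(43 + a) (G(a) = (a + 43)*(a + 35) = (43 + a)*(35 + a) = (35 + a)*(43 + a))
k(23, -48) - √(401 + G(-10)) = (-52 - 1*(-48) - 1*23) - √(401 + (1505 + (-10)² + 78*(-10))) = (-52 + 48 - 23) - √(401 + (1505 + 100 - 780)) = -27 - √(401 + 825) = -27 - √1226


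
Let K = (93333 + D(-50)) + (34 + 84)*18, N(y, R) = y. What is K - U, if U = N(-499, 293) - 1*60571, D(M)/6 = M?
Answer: 156227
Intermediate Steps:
D(M) = 6*M
K = 95157 (K = (93333 + 6*(-50)) + (34 + 84)*18 = (93333 - 300) + 118*18 = 93033 + 2124 = 95157)
U = -61070 (U = -499 - 1*60571 = -499 - 60571 = -61070)
K - U = 95157 - 1*(-61070) = 95157 + 61070 = 156227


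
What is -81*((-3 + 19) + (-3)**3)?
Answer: 891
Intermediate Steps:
-81*((-3 + 19) + (-3)**3) = -81*(16 - 27) = -81*(-11) = 891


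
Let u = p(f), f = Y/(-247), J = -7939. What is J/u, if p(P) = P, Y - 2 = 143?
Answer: 1960933/145 ≈ 13524.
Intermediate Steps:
Y = 145 (Y = 2 + 143 = 145)
f = -145/247 (f = 145/(-247) = 145*(-1/247) = -145/247 ≈ -0.58704)
u = -145/247 ≈ -0.58704
J/u = -7939/(-145/247) = -7939*(-247/145) = 1960933/145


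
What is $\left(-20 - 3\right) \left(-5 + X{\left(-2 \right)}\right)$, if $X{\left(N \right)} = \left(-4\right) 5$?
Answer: $575$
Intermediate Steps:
$X{\left(N \right)} = -20$
$\left(-20 - 3\right) \left(-5 + X{\left(-2 \right)}\right) = \left(-20 - 3\right) \left(-5 - 20\right) = \left(-20 - 3\right) \left(-25\right) = \left(-23\right) \left(-25\right) = 575$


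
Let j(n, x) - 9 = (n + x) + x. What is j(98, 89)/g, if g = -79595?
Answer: -57/15919 ≈ -0.0035806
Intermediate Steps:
j(n, x) = 9 + n + 2*x (j(n, x) = 9 + ((n + x) + x) = 9 + (n + 2*x) = 9 + n + 2*x)
j(98, 89)/g = (9 + 98 + 2*89)/(-79595) = (9 + 98 + 178)*(-1/79595) = 285*(-1/79595) = -57/15919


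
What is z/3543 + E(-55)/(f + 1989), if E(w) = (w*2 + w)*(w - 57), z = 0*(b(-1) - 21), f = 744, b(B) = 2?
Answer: 6160/911 ≈ 6.7618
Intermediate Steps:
z = 0 (z = 0*(2 - 21) = 0*(-19) = 0)
E(w) = 3*w*(-57 + w) (E(w) = (2*w + w)*(-57 + w) = (3*w)*(-57 + w) = 3*w*(-57 + w))
z/3543 + E(-55)/(f + 1989) = 0/3543 + (3*(-55)*(-57 - 55))/(744 + 1989) = 0*(1/3543) + (3*(-55)*(-112))/2733 = 0 + 18480*(1/2733) = 0 + 6160/911 = 6160/911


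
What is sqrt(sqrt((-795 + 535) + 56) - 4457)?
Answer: sqrt(-4457 + 2*I*sqrt(51)) ≈ 0.107 + 66.761*I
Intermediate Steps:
sqrt(sqrt((-795 + 535) + 56) - 4457) = sqrt(sqrt(-260 + 56) - 4457) = sqrt(sqrt(-204) - 4457) = sqrt(2*I*sqrt(51) - 4457) = sqrt(-4457 + 2*I*sqrt(51))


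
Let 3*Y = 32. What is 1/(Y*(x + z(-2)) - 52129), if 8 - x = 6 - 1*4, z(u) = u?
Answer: -3/156259 ≈ -1.9199e-5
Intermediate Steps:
Y = 32/3 (Y = (⅓)*32 = 32/3 ≈ 10.667)
x = 6 (x = 8 - (6 - 1*4) = 8 - (6 - 4) = 8 - 1*2 = 8 - 2 = 6)
1/(Y*(x + z(-2)) - 52129) = 1/(32*(6 - 2)/3 - 52129) = 1/((32/3)*4 - 52129) = 1/(128/3 - 52129) = 1/(-156259/3) = -3/156259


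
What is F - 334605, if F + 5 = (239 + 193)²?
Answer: -147986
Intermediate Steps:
F = 186619 (F = -5 + (239 + 193)² = -5 + 432² = -5 + 186624 = 186619)
F - 334605 = 186619 - 334605 = -147986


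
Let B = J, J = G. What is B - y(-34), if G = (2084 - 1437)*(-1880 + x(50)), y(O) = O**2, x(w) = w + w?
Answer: -1152816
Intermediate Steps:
x(w) = 2*w
G = -1151660 (G = (2084 - 1437)*(-1880 + 2*50) = 647*(-1880 + 100) = 647*(-1780) = -1151660)
J = -1151660
B = -1151660
B - y(-34) = -1151660 - 1*(-34)**2 = -1151660 - 1*1156 = -1151660 - 1156 = -1152816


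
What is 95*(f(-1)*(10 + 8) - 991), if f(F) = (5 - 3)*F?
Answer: -97565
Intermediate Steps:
f(F) = 2*F
95*(f(-1)*(10 + 8) - 991) = 95*((2*(-1))*(10 + 8) - 991) = 95*(-2*18 - 991) = 95*(-36 - 991) = 95*(-1027) = -97565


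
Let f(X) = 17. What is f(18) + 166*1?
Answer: 183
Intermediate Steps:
f(18) + 166*1 = 17 + 166*1 = 17 + 166 = 183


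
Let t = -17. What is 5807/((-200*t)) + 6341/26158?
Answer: 86729453/44468600 ≈ 1.9504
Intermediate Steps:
5807/((-200*t)) + 6341/26158 = 5807/((-200*(-17))) + 6341/26158 = 5807/3400 + 6341*(1/26158) = 5807*(1/3400) + 6341/26158 = 5807/3400 + 6341/26158 = 86729453/44468600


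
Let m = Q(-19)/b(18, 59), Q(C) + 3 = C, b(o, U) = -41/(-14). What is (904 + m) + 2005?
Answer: 118961/41 ≈ 2901.5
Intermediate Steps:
b(o, U) = 41/14 (b(o, U) = -41*(-1/14) = 41/14)
Q(C) = -3 + C
m = -308/41 (m = (-3 - 19)/(41/14) = -22*14/41 = -308/41 ≈ -7.5122)
(904 + m) + 2005 = (904 - 308/41) + 2005 = 36756/41 + 2005 = 118961/41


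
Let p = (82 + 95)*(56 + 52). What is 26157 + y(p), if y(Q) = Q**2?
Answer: 365447613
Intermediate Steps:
p = 19116 (p = 177*108 = 19116)
26157 + y(p) = 26157 + 19116**2 = 26157 + 365421456 = 365447613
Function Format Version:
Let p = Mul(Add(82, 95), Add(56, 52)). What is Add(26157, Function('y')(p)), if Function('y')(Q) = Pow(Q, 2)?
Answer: 365447613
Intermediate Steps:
p = 19116 (p = Mul(177, 108) = 19116)
Add(26157, Function('y')(p)) = Add(26157, Pow(19116, 2)) = Add(26157, 365421456) = 365447613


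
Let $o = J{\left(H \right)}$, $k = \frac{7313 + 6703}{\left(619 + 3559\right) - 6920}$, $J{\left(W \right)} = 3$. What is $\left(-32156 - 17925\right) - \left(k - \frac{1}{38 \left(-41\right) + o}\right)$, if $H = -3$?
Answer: $- \frac{35585679412}{710635} \approx -50076.0$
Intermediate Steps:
$k = - \frac{2336}{457}$ ($k = \frac{14016}{4178 - 6920} = \frac{14016}{-2742} = 14016 \left(- \frac{1}{2742}\right) = - \frac{2336}{457} \approx -5.1116$)
$o = 3$
$\left(-32156 - 17925\right) - \left(k - \frac{1}{38 \left(-41\right) + o}\right) = \left(-32156 - 17925\right) + \left(\frac{1}{38 \left(-41\right) + 3} - - \frac{2336}{457}\right) = -50081 + \left(\frac{1}{-1558 + 3} + \frac{2336}{457}\right) = -50081 + \left(\frac{1}{-1555} + \frac{2336}{457}\right) = -50081 + \left(- \frac{1}{1555} + \frac{2336}{457}\right) = -50081 + \frac{3632023}{710635} = - \frac{35585679412}{710635}$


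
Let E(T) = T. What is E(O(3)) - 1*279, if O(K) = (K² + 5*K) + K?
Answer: -252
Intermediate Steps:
O(K) = K² + 6*K
E(O(3)) - 1*279 = 3*(6 + 3) - 1*279 = 3*9 - 279 = 27 - 279 = -252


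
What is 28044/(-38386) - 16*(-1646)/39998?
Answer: -27692554/383840807 ≈ -0.072146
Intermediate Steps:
28044/(-38386) - 16*(-1646)/39998 = 28044*(-1/38386) + 26336*(1/39998) = -14022/19193 + 13168/19999 = -27692554/383840807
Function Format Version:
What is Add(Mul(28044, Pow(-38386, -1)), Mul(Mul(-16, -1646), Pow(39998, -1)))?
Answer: Rational(-27692554, 383840807) ≈ -0.072146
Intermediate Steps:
Add(Mul(28044, Pow(-38386, -1)), Mul(Mul(-16, -1646), Pow(39998, -1))) = Add(Mul(28044, Rational(-1, 38386)), Mul(26336, Rational(1, 39998))) = Add(Rational(-14022, 19193), Rational(13168, 19999)) = Rational(-27692554, 383840807)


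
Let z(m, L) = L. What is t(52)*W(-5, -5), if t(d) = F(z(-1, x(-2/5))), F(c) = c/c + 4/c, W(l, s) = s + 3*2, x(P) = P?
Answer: -9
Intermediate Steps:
W(l, s) = 6 + s (W(l, s) = s + 6 = 6 + s)
F(c) = 1 + 4/c
t(d) = -9 (t(d) = (4 - 2/5)/((-2/5)) = (4 - 2*⅕)/((-2*⅕)) = (4 - ⅖)/(-⅖) = -5/2*18/5 = -9)
t(52)*W(-5, -5) = -9*(6 - 5) = -9*1 = -9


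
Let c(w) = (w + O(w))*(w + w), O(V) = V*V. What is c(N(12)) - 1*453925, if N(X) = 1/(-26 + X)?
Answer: -622785087/1372 ≈ -4.5393e+5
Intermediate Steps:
O(V) = V²
c(w) = 2*w*(w + w²) (c(w) = (w + w²)*(w + w) = (w + w²)*(2*w) = 2*w*(w + w²))
c(N(12)) - 1*453925 = 2*(1/(-26 + 12))²*(1 + 1/(-26 + 12)) - 1*453925 = 2*(1/(-14))²*(1 + 1/(-14)) - 453925 = 2*(-1/14)²*(1 - 1/14) - 453925 = 2*(1/196)*(13/14) - 453925 = 13/1372 - 453925 = -622785087/1372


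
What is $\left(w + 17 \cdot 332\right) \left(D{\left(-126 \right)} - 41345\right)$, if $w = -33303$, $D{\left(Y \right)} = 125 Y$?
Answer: $1579190605$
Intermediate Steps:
$\left(w + 17 \cdot 332\right) \left(D{\left(-126 \right)} - 41345\right) = \left(-33303 + 17 \cdot 332\right) \left(125 \left(-126\right) - 41345\right) = \left(-33303 + 5644\right) \left(-15750 - 41345\right) = \left(-27659\right) \left(-57095\right) = 1579190605$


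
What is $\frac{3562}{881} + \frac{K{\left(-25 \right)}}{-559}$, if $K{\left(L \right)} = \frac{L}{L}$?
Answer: $\frac{1990277}{492479} \approx 4.0413$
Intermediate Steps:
$K{\left(L \right)} = 1$
$\frac{3562}{881} + \frac{K{\left(-25 \right)}}{-559} = \frac{3562}{881} + 1 \frac{1}{-559} = 3562 \cdot \frac{1}{881} + 1 \left(- \frac{1}{559}\right) = \frac{3562}{881} - \frac{1}{559} = \frac{1990277}{492479}$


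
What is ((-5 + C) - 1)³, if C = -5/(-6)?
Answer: -29791/216 ≈ -137.92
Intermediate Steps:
C = ⅚ (C = -5*(-⅙) = ⅚ ≈ 0.83333)
((-5 + C) - 1)³ = ((-5 + ⅚) - 1)³ = (-25/6 - 1)³ = (-31/6)³ = -29791/216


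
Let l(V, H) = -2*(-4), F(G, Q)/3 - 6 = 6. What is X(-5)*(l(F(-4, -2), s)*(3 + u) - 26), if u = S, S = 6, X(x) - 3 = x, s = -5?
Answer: -92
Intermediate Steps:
F(G, Q) = 36 (F(G, Q) = 18 + 3*6 = 18 + 18 = 36)
X(x) = 3 + x
l(V, H) = 8
u = 6
X(-5)*(l(F(-4, -2), s)*(3 + u) - 26) = (3 - 5)*(8*(3 + 6) - 26) = -2*(8*9 - 26) = -2*(72 - 26) = -2*46 = -92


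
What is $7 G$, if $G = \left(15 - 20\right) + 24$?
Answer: $133$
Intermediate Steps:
$G = 19$ ($G = -5 + 24 = 19$)
$7 G = 7 \cdot 19 = 133$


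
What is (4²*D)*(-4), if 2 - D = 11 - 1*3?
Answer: 384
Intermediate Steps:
D = -6 (D = 2 - (11 - 1*3) = 2 - (11 - 3) = 2 - 1*8 = 2 - 8 = -6)
(4²*D)*(-4) = (4²*(-6))*(-4) = (16*(-6))*(-4) = -96*(-4) = 384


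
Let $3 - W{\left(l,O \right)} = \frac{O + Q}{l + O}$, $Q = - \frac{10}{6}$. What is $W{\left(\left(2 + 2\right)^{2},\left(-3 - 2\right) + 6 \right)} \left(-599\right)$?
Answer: $- \frac{92845}{51} \approx -1820.5$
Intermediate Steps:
$Q = - \frac{5}{3}$ ($Q = \left(-10\right) \frac{1}{6} = - \frac{5}{3} \approx -1.6667$)
$W{\left(l,O \right)} = 3 - \frac{- \frac{5}{3} + O}{O + l}$ ($W{\left(l,O \right)} = 3 - \frac{O - \frac{5}{3}}{l + O} = 3 - \frac{- \frac{5}{3} + O}{O + l}$)
$W{\left(\left(2 + 2\right)^{2},\left(-3 - 2\right) + 6 \right)} \left(-599\right) = \frac{\frac{5}{3} + 2 \left(\left(-3 - 2\right) + 6\right) + 3 \left(2 + 2\right)^{2}}{\left(\left(-3 - 2\right) + 6\right) + \left(2 + 2\right)^{2}} \left(-599\right) = \frac{\frac{5}{3} + 2 \left(-5 + 6\right) + 3 \cdot 4^{2}}{\left(-5 + 6\right) + 4^{2}} \left(-599\right) = \frac{\frac{5}{3} + 2 \cdot 1 + 3 \cdot 16}{1 + 16} \left(-599\right) = \frac{\frac{5}{3} + 2 + 48}{17} \left(-599\right) = \frac{1}{17} \cdot \frac{155}{3} \left(-599\right) = \frac{155}{51} \left(-599\right) = - \frac{92845}{51}$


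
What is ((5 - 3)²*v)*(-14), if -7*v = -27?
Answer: -216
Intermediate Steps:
v = 27/7 (v = -⅐*(-27) = 27/7 ≈ 3.8571)
((5 - 3)²*v)*(-14) = ((5 - 3)²*(27/7))*(-14) = (2²*(27/7))*(-14) = (4*(27/7))*(-14) = (108/7)*(-14) = -216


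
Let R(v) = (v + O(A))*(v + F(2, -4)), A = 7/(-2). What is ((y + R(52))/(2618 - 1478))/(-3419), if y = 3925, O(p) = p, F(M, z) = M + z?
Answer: -635/389766 ≈ -0.0016292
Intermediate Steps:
A = -7/2 (A = 7*(-1/2) = -7/2 ≈ -3.5000)
R(v) = (-2 + v)*(-7/2 + v) (R(v) = (v - 7/2)*(v + (2 - 4)) = (-7/2 + v)*(v - 2) = (-7/2 + v)*(-2 + v) = (-2 + v)*(-7/2 + v))
((y + R(52))/(2618 - 1478))/(-3419) = ((3925 + (7 + 52**2 - 11/2*52))/(2618 - 1478))/(-3419) = ((3925 + (7 + 2704 - 286))/1140)*(-1/3419) = ((3925 + 2425)*(1/1140))*(-1/3419) = (6350*(1/1140))*(-1/3419) = (635/114)*(-1/3419) = -635/389766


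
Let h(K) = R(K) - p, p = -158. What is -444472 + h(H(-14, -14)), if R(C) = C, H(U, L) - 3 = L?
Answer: -444325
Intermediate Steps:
H(U, L) = 3 + L
h(K) = 158 + K (h(K) = K - 1*(-158) = K + 158 = 158 + K)
-444472 + h(H(-14, -14)) = -444472 + (158 + (3 - 14)) = -444472 + (158 - 11) = -444472 + 147 = -444325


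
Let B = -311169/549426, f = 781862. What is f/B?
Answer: -143191770404/103723 ≈ -1.3805e+6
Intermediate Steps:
B = -103723/183142 (B = -311169*1/549426 = -103723/183142 ≈ -0.56635)
f/B = 781862/(-103723/183142) = 781862*(-183142/103723) = -143191770404/103723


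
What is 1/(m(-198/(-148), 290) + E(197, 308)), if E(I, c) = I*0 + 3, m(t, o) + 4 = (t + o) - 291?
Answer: -74/49 ≈ -1.5102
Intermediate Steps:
m(t, o) = -295 + o + t (m(t, o) = -4 + ((t + o) - 291) = -4 + ((o + t) - 291) = -4 + (-291 + o + t) = -295 + o + t)
E(I, c) = 3 (E(I, c) = 0 + 3 = 3)
1/(m(-198/(-148), 290) + E(197, 308)) = 1/((-295 + 290 - 198/(-148)) + 3) = 1/((-295 + 290 - 198*(-1/148)) + 3) = 1/((-295 + 290 + 99/74) + 3) = 1/(-271/74 + 3) = 1/(-49/74) = -74/49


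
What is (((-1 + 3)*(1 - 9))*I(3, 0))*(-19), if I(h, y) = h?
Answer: 912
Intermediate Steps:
(((-1 + 3)*(1 - 9))*I(3, 0))*(-19) = (((-1 + 3)*(1 - 9))*3)*(-19) = ((2*(-8))*3)*(-19) = -16*3*(-19) = -48*(-19) = 912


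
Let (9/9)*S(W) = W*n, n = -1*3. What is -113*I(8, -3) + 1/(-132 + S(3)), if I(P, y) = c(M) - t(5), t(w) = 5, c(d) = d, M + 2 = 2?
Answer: 79664/141 ≈ 564.99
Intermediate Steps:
M = 0 (M = -2 + 2 = 0)
n = -3
I(P, y) = -5 (I(P, y) = 0 - 1*5 = 0 - 5 = -5)
S(W) = -3*W (S(W) = W*(-3) = -3*W)
-113*I(8, -3) + 1/(-132 + S(3)) = -113*(-5) + 1/(-132 - 3*3) = 565 + 1/(-132 - 9) = 565 + 1/(-141) = 565 - 1/141 = 79664/141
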